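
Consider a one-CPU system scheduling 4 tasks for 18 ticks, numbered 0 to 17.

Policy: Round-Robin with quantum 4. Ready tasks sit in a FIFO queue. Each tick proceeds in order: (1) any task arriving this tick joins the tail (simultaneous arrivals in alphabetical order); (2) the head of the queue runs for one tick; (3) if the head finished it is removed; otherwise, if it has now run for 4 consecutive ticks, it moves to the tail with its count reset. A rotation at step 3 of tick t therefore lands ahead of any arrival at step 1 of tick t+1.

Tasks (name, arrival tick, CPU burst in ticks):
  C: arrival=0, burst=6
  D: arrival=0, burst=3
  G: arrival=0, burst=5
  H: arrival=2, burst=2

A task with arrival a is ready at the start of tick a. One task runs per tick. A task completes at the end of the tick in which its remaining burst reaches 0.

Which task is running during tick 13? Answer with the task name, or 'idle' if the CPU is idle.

t=0: queue=[C,D,G] q_used=0 → run C
t=1: queue=[C,D,G] q_used=1 → run C
t=2: queue=[C,D,G,H] q_used=2 → run C
t=3: queue=[C,D,G,H] q_used=3 → run C
t=4: queue=[D,G,H,C] q_used=0 → run D
t=5: queue=[D,G,H,C] q_used=1 → run D
t=6: queue=[D,G,H,C] q_used=2 → run D
t=7: queue=[G,H,C] q_used=0 → run G
t=8: queue=[G,H,C] q_used=1 → run G
t=9: queue=[G,H,C] q_used=2 → run G
t=10: queue=[G,H,C] q_used=3 → run G
t=11: queue=[H,C,G] q_used=0 → run H
t=12: queue=[H,C,G] q_used=1 → run H
t=13: queue=[C,G] q_used=0 → run C
t=14: queue=[C,G] q_used=1 → run C
t=15: queue=[G] q_used=0 → run G
t=16: (idle)
t=17: (idle)

running at tick 13 = C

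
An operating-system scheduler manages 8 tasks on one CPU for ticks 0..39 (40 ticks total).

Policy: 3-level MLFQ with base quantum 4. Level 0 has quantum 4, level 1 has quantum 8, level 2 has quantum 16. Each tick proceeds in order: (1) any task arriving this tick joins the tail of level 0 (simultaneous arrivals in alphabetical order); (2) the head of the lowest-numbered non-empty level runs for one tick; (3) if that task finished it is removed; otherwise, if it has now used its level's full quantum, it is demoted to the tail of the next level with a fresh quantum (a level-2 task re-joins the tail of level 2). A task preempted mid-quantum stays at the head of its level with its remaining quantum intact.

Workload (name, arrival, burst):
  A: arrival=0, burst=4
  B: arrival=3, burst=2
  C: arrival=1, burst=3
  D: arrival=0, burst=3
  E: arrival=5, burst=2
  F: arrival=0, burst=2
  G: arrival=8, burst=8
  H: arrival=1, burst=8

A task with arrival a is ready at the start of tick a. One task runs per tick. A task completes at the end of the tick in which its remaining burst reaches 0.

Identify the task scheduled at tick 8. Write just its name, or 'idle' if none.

t=0: L0/L1/L2 = ADF/-/- → run A
t=1: L0/L1/L2 = ADFCH/-/- → run A
t=2: L0/L1/L2 = ADFCH/-/- → run A
t=3: L0/L1/L2 = ADFCHB/-/- → run A
t=4: L0/L1/L2 = DFCHB/-/- → run D
t=5: L0/L1/L2 = DFCHBE/-/- → run D
t=6: L0/L1/L2 = DFCHBE/-/- → run D
t=7: L0/L1/L2 = FCHBE/-/- → run F
t=8: L0/L1/L2 = FCHBEG/-/- → run F
t=9: L0/L1/L2 = CHBEG/-/- → run C
t=10: L0/L1/L2 = CHBEG/-/- → run C
t=11: L0/L1/L2 = CHBEG/-/- → run C
t=12: L0/L1/L2 = HBEG/-/- → run H
t=13: L0/L1/L2 = HBEG/-/- → run H
t=14: L0/L1/L2 = HBEG/-/- → run H
t=15: L0/L1/L2 = HBEG/-/- → run H
t=16: L0/L1/L2 = BEG/H/- → run B
t=17: L0/L1/L2 = BEG/H/- → run B
t=18: L0/L1/L2 = EG/H/- → run E
t=19: L0/L1/L2 = EG/H/- → run E
t=20: L0/L1/L2 = G/H/- → run G
t=21: L0/L1/L2 = G/H/- → run G
t=22: L0/L1/L2 = G/H/- → run G
t=23: L0/L1/L2 = G/H/- → run G
t=24: L0/L1/L2 = -/HG/- → run H
t=25: L0/L1/L2 = -/HG/- → run H
t=26: L0/L1/L2 = -/HG/- → run H
t=27: L0/L1/L2 = -/HG/- → run H
t=28: L0/L1/L2 = -/G/- → run G
t=29: L0/L1/L2 = -/G/- → run G
t=30: L0/L1/L2 = -/G/- → run G
t=31: L0/L1/L2 = -/G/- → run G
t=32: (idle)
t=33: (idle)
t=34: (idle)
t=35: (idle)
t=36: (idle)
t=37: (idle)
t=38: (idle)
t=39: (idle)

running at tick 8 = F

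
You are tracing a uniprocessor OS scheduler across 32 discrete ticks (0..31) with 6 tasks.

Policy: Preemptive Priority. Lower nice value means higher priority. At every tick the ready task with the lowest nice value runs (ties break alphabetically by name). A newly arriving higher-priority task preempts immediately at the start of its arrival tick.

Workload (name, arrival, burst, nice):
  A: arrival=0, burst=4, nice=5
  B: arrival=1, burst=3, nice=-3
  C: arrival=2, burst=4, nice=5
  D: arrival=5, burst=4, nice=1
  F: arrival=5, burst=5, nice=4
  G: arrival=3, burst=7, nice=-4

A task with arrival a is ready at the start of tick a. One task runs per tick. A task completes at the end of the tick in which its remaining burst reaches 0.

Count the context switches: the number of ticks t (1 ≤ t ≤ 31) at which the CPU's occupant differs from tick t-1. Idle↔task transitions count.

t=0: ready={A} → run A
t=1: ready={A,B} → run B
t=2: ready={A,B,C} → run B
t=3: ready={A,B,C,G} → run G
t=4: ready={A,B,C,G} → run G
t=5: ready={A,B,C,D,F,G} → run G
t=6: ready={A,B,C,D,F,G} → run G
t=7: ready={A,B,C,D,F,G} → run G
t=8: ready={A,B,C,D,F,G} → run G
t=9: ready={A,B,C,D,F,G} → run G
t=10: ready={A,B,C,D,F} → run B
t=11: ready={A,C,D,F} → run D
t=12: ready={A,C,D,F} → run D
t=13: ready={A,C,D,F} → run D
t=14: ready={A,C,D,F} → run D
t=15: ready={A,C,F} → run F
t=16: ready={A,C,F} → run F
t=17: ready={A,C,F} → run F
t=18: ready={A,C,F} → run F
t=19: ready={A,C,F} → run F
t=20: ready={A,C} → run A
t=21: ready={A,C} → run A
t=22: ready={A,C} → run A
t=23: ready={C} → run C
t=24: ready={C} → run C
t=25: ready={C} → run C
t=26: ready={C} → run C
t=27: (idle)
t=28: (idle)
t=29: (idle)
t=30: (idle)
t=31: (idle)

context switches = 8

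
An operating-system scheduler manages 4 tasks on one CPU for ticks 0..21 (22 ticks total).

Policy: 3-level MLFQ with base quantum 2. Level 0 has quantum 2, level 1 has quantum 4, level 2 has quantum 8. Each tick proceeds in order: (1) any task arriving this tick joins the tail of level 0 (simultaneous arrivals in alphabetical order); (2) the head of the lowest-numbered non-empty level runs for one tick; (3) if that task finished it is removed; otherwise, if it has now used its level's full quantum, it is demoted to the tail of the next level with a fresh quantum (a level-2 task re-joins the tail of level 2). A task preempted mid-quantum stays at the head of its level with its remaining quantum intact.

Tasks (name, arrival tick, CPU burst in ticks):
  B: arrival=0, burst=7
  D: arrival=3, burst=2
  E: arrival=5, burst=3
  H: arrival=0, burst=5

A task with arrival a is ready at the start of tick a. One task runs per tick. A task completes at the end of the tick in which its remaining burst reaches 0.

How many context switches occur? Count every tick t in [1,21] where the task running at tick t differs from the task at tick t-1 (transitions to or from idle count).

context switches = 8

t=0: L0/L1/L2 = BH/-/- → run B
t=1: L0/L1/L2 = BH/-/- → run B
t=2: L0/L1/L2 = H/B/- → run H
t=3: L0/L1/L2 = HD/B/- → run H
t=4: L0/L1/L2 = D/BH/- → run D
t=5: L0/L1/L2 = DE/BH/- → run D
t=6: L0/L1/L2 = E/BH/- → run E
t=7: L0/L1/L2 = E/BH/- → run E
t=8: L0/L1/L2 = -/BHE/- → run B
t=9: L0/L1/L2 = -/BHE/- → run B
t=10: L0/L1/L2 = -/BHE/- → run B
t=11: L0/L1/L2 = -/BHE/- → run B
t=12: L0/L1/L2 = -/HE/B → run H
t=13: L0/L1/L2 = -/HE/B → run H
t=14: L0/L1/L2 = -/HE/B → run H
t=15: L0/L1/L2 = -/E/B → run E
t=16: L0/L1/L2 = -/-/B → run B
t=17: (idle)
t=18: (idle)
t=19: (idle)
t=20: (idle)
t=21: (idle)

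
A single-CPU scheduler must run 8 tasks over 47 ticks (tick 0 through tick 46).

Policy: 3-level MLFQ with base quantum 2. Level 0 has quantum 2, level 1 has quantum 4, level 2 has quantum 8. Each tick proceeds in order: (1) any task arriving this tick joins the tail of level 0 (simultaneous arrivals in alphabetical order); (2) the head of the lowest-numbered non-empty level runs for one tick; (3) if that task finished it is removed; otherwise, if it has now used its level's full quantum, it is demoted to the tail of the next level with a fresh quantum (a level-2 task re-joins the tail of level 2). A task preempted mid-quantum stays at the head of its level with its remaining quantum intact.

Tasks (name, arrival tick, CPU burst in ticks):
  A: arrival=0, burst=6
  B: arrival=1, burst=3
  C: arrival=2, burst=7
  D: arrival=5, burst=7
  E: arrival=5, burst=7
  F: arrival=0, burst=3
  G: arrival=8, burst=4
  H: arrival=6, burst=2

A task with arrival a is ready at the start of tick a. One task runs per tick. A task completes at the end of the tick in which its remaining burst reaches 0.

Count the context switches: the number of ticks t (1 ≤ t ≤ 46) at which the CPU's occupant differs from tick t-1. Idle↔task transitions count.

t=0: L0/L1/L2 = AF/-/- → run A
t=1: L0/L1/L2 = AFB/-/- → run A
t=2: L0/L1/L2 = FBC/A/- → run F
t=3: L0/L1/L2 = FBC/A/- → run F
t=4: L0/L1/L2 = BC/AF/- → run B
t=5: L0/L1/L2 = BCDE/AF/- → run B
t=6: L0/L1/L2 = CDEH/AFB/- → run C
t=7: L0/L1/L2 = CDEH/AFB/- → run C
t=8: L0/L1/L2 = DEHG/AFBC/- → run D
t=9: L0/L1/L2 = DEHG/AFBC/- → run D
t=10: L0/L1/L2 = EHG/AFBCD/- → run E
t=11: L0/L1/L2 = EHG/AFBCD/- → run E
t=12: L0/L1/L2 = HG/AFBCDE/- → run H
t=13: L0/L1/L2 = HG/AFBCDE/- → run H
t=14: L0/L1/L2 = G/AFBCDE/- → run G
t=15: L0/L1/L2 = G/AFBCDE/- → run G
t=16: L0/L1/L2 = -/AFBCDEG/- → run A
t=17: L0/L1/L2 = -/AFBCDEG/- → run A
t=18: L0/L1/L2 = -/AFBCDEG/- → run A
t=19: L0/L1/L2 = -/AFBCDEG/- → run A
t=20: L0/L1/L2 = -/FBCDEG/- → run F
t=21: L0/L1/L2 = -/BCDEG/- → run B
t=22: L0/L1/L2 = -/CDEG/- → run C
t=23: L0/L1/L2 = -/CDEG/- → run C
t=24: L0/L1/L2 = -/CDEG/- → run C
t=25: L0/L1/L2 = -/CDEG/- → run C
t=26: L0/L1/L2 = -/DEG/C → run D
t=27: L0/L1/L2 = -/DEG/C → run D
t=28: L0/L1/L2 = -/DEG/C → run D
t=29: L0/L1/L2 = -/DEG/C → run D
t=30: L0/L1/L2 = -/EG/CD → run E
t=31: L0/L1/L2 = -/EG/CD → run E
t=32: L0/L1/L2 = -/EG/CD → run E
t=33: L0/L1/L2 = -/EG/CD → run E
t=34: L0/L1/L2 = -/G/CDE → run G
t=35: L0/L1/L2 = -/G/CDE → run G
t=36: L0/L1/L2 = -/-/CDE → run C
t=37: L0/L1/L2 = -/-/DE → run D
t=38: L0/L1/L2 = -/-/E → run E
t=39: (idle)
t=40: (idle)
t=41: (idle)
t=42: (idle)
t=43: (idle)
t=44: (idle)
t=45: (idle)
t=46: (idle)

context switches = 18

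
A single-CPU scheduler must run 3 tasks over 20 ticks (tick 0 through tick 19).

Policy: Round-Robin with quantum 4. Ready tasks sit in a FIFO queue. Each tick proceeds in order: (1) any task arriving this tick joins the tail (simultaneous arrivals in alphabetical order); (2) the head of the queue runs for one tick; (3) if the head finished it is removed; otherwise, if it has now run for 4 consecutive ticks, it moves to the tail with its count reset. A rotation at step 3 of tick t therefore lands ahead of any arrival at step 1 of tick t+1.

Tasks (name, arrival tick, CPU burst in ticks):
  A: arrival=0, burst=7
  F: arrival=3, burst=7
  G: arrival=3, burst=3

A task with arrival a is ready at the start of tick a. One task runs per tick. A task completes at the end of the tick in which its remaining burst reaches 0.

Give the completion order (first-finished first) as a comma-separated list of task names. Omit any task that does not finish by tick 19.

completion order = G, A, F

t=0: queue=[A] q_used=0 → run A
t=1: queue=[A] q_used=1 → run A
t=2: queue=[A] q_used=2 → run A
t=3: queue=[A,F,G] q_used=3 → run A
t=4: queue=[F,G,A] q_used=0 → run F
t=5: queue=[F,G,A] q_used=1 → run F
t=6: queue=[F,G,A] q_used=2 → run F
t=7: queue=[F,G,A] q_used=3 → run F
t=8: queue=[G,A,F] q_used=0 → run G
t=9: queue=[G,A,F] q_used=1 → run G
t=10: queue=[G,A,F] q_used=2 → run G
t=11: queue=[A,F] q_used=0 → run A
t=12: queue=[A,F] q_used=1 → run A
t=13: queue=[A,F] q_used=2 → run A
t=14: queue=[F] q_used=0 → run F
t=15: queue=[F] q_used=1 → run F
t=16: queue=[F] q_used=2 → run F
t=17: (idle)
t=18: (idle)
t=19: (idle)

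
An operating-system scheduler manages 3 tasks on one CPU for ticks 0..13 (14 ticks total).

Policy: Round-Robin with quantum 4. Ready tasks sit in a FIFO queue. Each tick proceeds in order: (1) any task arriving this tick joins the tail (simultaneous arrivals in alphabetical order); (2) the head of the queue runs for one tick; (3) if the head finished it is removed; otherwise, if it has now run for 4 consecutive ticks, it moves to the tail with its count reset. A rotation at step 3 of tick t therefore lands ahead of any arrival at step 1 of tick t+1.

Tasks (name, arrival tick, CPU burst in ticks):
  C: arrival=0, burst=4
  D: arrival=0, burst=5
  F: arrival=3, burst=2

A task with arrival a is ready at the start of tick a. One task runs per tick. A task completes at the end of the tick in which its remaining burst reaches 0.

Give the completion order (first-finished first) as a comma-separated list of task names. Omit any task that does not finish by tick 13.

completion order = C, F, D

t=0: queue=[C,D] q_used=0 → run C
t=1: queue=[C,D] q_used=1 → run C
t=2: queue=[C,D] q_used=2 → run C
t=3: queue=[C,D,F] q_used=3 → run C
t=4: queue=[D,F] q_used=0 → run D
t=5: queue=[D,F] q_used=1 → run D
t=6: queue=[D,F] q_used=2 → run D
t=7: queue=[D,F] q_used=3 → run D
t=8: queue=[F,D] q_used=0 → run F
t=9: queue=[F,D] q_used=1 → run F
t=10: queue=[D] q_used=0 → run D
t=11: (idle)
t=12: (idle)
t=13: (idle)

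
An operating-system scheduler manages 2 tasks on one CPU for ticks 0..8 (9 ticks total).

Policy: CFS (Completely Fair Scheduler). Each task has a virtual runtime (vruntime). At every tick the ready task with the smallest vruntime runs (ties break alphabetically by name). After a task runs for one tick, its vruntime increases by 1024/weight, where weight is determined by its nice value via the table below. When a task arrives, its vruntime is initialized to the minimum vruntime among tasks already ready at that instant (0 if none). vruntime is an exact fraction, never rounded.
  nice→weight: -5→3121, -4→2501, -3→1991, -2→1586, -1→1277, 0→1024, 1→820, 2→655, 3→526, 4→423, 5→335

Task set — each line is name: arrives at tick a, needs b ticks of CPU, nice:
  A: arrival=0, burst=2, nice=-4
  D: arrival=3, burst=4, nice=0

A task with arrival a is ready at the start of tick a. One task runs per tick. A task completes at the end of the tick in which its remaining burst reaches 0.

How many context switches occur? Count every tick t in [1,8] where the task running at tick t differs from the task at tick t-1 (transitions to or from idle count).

context switches = 3

t=0: vr[A=0] → run A
t=1: vr[A=1024/2501] → run A
t=2: (idle)
t=3: vr[D=0] → run D
t=4: vr[D=1] → run D
t=5: vr[D=2] → run D
t=6: vr[D=3] → run D
t=7: (idle)
t=8: (idle)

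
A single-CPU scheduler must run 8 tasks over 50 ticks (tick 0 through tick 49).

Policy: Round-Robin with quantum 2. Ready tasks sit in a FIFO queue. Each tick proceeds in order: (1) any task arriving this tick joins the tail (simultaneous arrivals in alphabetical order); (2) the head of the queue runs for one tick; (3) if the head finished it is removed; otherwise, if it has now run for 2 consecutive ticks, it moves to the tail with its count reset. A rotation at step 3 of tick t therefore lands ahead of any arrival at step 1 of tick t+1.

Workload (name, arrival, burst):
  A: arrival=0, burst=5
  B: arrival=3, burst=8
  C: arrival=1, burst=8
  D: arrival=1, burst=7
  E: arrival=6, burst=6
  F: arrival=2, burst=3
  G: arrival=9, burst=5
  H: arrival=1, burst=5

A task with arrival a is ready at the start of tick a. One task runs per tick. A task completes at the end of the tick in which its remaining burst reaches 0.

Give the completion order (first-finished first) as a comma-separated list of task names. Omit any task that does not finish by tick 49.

t=0: queue=[A] q_used=0 → run A
t=1: queue=[A,C,D,H] q_used=1 → run A
t=2: queue=[C,D,H,A,F] q_used=0 → run C
t=3: queue=[C,D,H,A,F,B] q_used=1 → run C
t=4: queue=[D,H,A,F,B,C] q_used=0 → run D
t=5: queue=[D,H,A,F,B,C] q_used=1 → run D
t=6: queue=[H,A,F,B,C,D,E] q_used=0 → run H
t=7: queue=[H,A,F,B,C,D,E] q_used=1 → run H
t=8: queue=[A,F,B,C,D,E,H] q_used=0 → run A
t=9: queue=[A,F,B,C,D,E,H,G] q_used=1 → run A
t=10: queue=[F,B,C,D,E,H,G,A] q_used=0 → run F
t=11: queue=[F,B,C,D,E,H,G,A] q_used=1 → run F
t=12: queue=[B,C,D,E,H,G,A,F] q_used=0 → run B
t=13: queue=[B,C,D,E,H,G,A,F] q_used=1 → run B
t=14: queue=[C,D,E,H,G,A,F,B] q_used=0 → run C
t=15: queue=[C,D,E,H,G,A,F,B] q_used=1 → run C
t=16: queue=[D,E,H,G,A,F,B,C] q_used=0 → run D
t=17: queue=[D,E,H,G,A,F,B,C] q_used=1 → run D
t=18: queue=[E,H,G,A,F,B,C,D] q_used=0 → run E
t=19: queue=[E,H,G,A,F,B,C,D] q_used=1 → run E
t=20: queue=[H,G,A,F,B,C,D,E] q_used=0 → run H
t=21: queue=[H,G,A,F,B,C,D,E] q_used=1 → run H
t=22: queue=[G,A,F,B,C,D,E,H] q_used=0 → run G
t=23: queue=[G,A,F,B,C,D,E,H] q_used=1 → run G
t=24: queue=[A,F,B,C,D,E,H,G] q_used=0 → run A
t=25: queue=[F,B,C,D,E,H,G] q_used=0 → run F
t=26: queue=[B,C,D,E,H,G] q_used=0 → run B
t=27: queue=[B,C,D,E,H,G] q_used=1 → run B
t=28: queue=[C,D,E,H,G,B] q_used=0 → run C
t=29: queue=[C,D,E,H,G,B] q_used=1 → run C
t=30: queue=[D,E,H,G,B,C] q_used=0 → run D
t=31: queue=[D,E,H,G,B,C] q_used=1 → run D
t=32: queue=[E,H,G,B,C,D] q_used=0 → run E
t=33: queue=[E,H,G,B,C,D] q_used=1 → run E
t=34: queue=[H,G,B,C,D,E] q_used=0 → run H
t=35: queue=[G,B,C,D,E] q_used=0 → run G
t=36: queue=[G,B,C,D,E] q_used=1 → run G
t=37: queue=[B,C,D,E,G] q_used=0 → run B
t=38: queue=[B,C,D,E,G] q_used=1 → run B
t=39: queue=[C,D,E,G,B] q_used=0 → run C
t=40: queue=[C,D,E,G,B] q_used=1 → run C
t=41: queue=[D,E,G,B] q_used=0 → run D
t=42: queue=[E,G,B] q_used=0 → run E
t=43: queue=[E,G,B] q_used=1 → run E
t=44: queue=[G,B] q_used=0 → run G
t=45: queue=[B] q_used=0 → run B
t=46: queue=[B] q_used=1 → run B
t=47: (idle)
t=48: (idle)
t=49: (idle)

completion order = A, F, H, C, D, E, G, B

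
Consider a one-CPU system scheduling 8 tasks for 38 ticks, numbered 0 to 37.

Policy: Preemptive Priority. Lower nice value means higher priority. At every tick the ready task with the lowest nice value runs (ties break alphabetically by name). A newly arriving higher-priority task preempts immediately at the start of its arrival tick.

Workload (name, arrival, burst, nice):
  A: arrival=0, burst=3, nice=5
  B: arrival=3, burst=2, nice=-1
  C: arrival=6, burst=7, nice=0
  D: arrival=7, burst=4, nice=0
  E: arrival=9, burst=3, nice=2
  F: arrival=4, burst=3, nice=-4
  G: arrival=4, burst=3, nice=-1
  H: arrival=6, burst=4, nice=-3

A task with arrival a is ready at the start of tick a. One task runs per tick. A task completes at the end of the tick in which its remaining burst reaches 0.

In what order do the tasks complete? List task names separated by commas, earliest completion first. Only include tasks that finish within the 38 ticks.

t=0: ready={A} → run A
t=1: ready={A} → run A
t=2: ready={A} → run A
t=3: ready={B} → run B
t=4: ready={B,F,G} → run F
t=5: ready={B,F,G} → run F
t=6: ready={B,C,F,G,H} → run F
t=7: ready={B,C,D,G,H} → run H
t=8: ready={B,C,D,G,H} → run H
t=9: ready={B,C,D,E,G,H} → run H
t=10: ready={B,C,D,E,G,H} → run H
t=11: ready={B,C,D,E,G} → run B
t=12: ready={C,D,E,G} → run G
t=13: ready={C,D,E,G} → run G
t=14: ready={C,D,E,G} → run G
t=15: ready={C,D,E} → run C
t=16: ready={C,D,E} → run C
t=17: ready={C,D,E} → run C
t=18: ready={C,D,E} → run C
t=19: ready={C,D,E} → run C
t=20: ready={C,D,E} → run C
t=21: ready={C,D,E} → run C
t=22: ready={D,E} → run D
t=23: ready={D,E} → run D
t=24: ready={D,E} → run D
t=25: ready={D,E} → run D
t=26: ready={E} → run E
t=27: ready={E} → run E
t=28: ready={E} → run E
t=29: (idle)
t=30: (idle)
t=31: (idle)
t=32: (idle)
t=33: (idle)
t=34: (idle)
t=35: (idle)
t=36: (idle)
t=37: (idle)

completion order = A, F, H, B, G, C, D, E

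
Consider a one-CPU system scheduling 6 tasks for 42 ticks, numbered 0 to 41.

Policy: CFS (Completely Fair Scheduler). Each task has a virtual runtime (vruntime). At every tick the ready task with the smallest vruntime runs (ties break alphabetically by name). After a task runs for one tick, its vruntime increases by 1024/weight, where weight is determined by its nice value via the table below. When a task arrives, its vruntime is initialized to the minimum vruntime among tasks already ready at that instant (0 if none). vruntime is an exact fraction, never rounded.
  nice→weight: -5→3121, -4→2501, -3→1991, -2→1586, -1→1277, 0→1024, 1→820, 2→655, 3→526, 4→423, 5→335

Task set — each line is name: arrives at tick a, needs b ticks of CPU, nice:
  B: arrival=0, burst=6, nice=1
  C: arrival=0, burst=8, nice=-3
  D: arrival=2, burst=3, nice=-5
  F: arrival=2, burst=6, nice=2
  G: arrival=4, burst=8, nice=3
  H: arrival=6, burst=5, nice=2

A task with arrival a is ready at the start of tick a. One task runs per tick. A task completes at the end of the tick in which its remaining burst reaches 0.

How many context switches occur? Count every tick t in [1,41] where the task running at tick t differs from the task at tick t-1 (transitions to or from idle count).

t=0: vr[B=0 C=0] → run B
t=1: vr[B=256/205 C=0] → run C
t=2: vr[B=256/205 C=1024/1991 D=1024/1991 F=1024/1991] → run C
t=3: vr[B=256/205 C=2048/1991 D=1024/1991 F=1024/1991] → run D
t=4: vr[B=256/205 C=2048/1991 D=5234688/6213911 F=1024/1991 G=1024/1991] → run F
t=5: vr[B=256/205 C=2048/1991 D=5234688/6213911 F=2709504/1304105 G=1024/1991] → run G
t=6: vr[B=256/205 C=2048/1991 D=5234688/6213911 F=2709504/1304105 G=1288704/523633 H=5234688/6213911] → run D
t=7: vr[B=256/205 C=2048/1991 D=7273472/6213911 F=2709504/1304105 G=1288704/523633 H=5234688/6213911] → run H
t=8: vr[B=256/205 C=2048/1991 D=7273472/6213911 F=2709504/1304105 G=1288704/523633 H=9791765504/4070111705] → run C
t=9: vr[B=256/205 C=3072/1991 D=7273472/6213911 F=2709504/1304105 G=1288704/523633 H=9791765504/4070111705] → run D
t=10: vr[B=256/205 C=3072/1991 F=2709504/1304105 G=1288704/523633 H=9791765504/4070111705] → run B
t=11: vr[B=512/205 C=3072/1991 F=2709504/1304105 G=1288704/523633 H=9791765504/4070111705] → run C
t=12: vr[B=512/205 C=4096/1991 F=2709504/1304105 G=1288704/523633 H=9791765504/4070111705] → run C
t=13: vr[B=512/205 C=5120/1991 F=2709504/1304105 G=1288704/523633 H=9791765504/4070111705] → run F
t=14: vr[B=512/205 C=5120/1991 F=4748288/1304105 G=1288704/523633 H=9791765504/4070111705] → run H
t=15: vr[B=512/205 C=5120/1991 F=4748288/1304105 G=1288704/523633 H=16154810368/4070111705] → run G
t=16: vr[B=512/205 C=5120/1991 F=4748288/1304105 G=2308096/523633 H=16154810368/4070111705] → run B
t=17: vr[B=768/205 C=5120/1991 F=4748288/1304105 G=2308096/523633 H=16154810368/4070111705] → run C
t=18: vr[B=768/205 C=6144/1991 F=4748288/1304105 G=2308096/523633 H=16154810368/4070111705] → run C
t=19: vr[B=768/205 C=7168/1991 F=4748288/1304105 G=2308096/523633 H=16154810368/4070111705] → run C
t=20: vr[B=768/205 F=4748288/1304105 G=2308096/523633 H=16154810368/4070111705] → run F
t=21: vr[B=768/205 F=6787072/1304105 G=2308096/523633 H=16154810368/4070111705] → run B
t=22: vr[B=1024/205 F=6787072/1304105 G=2308096/523633 H=16154810368/4070111705] → run H
t=23: vr[B=1024/205 F=6787072/1304105 G=2308096/523633 H=22517855232/4070111705] → run G
t=24: vr[B=1024/205 F=6787072/1304105 G=3327488/523633 H=22517855232/4070111705] → run B
t=25: vr[B=256/41 F=6787072/1304105 G=3327488/523633 H=22517855232/4070111705] → run F
t=26: vr[B=256/41 F=8825856/1304105 G=3327488/523633 H=22517855232/4070111705] → run H
t=27: vr[B=256/41 F=8825856/1304105 G=3327488/523633 H=28880900096/4070111705] → run B
t=28: vr[F=8825856/1304105 G=3327488/523633 H=28880900096/4070111705] → run G
t=29: vr[F=8825856/1304105 G=4346880/523633 H=28880900096/4070111705] → run F
t=30: vr[F=2172928/260821 G=4346880/523633 H=28880900096/4070111705] → run H
t=31: vr[F=2172928/260821 G=4346880/523633] → run G
t=32: vr[F=2172928/260821 G=5366272/523633] → run F
t=33: vr[G=5366272/523633] → run G
t=34: vr[G=6385664/523633] → run G
t=35: vr[G=7405056/523633] → run G
t=36: (idle)
t=37: (idle)
t=38: (idle)
t=39: (idle)
t=40: (idle)
t=41: (idle)

context switches = 30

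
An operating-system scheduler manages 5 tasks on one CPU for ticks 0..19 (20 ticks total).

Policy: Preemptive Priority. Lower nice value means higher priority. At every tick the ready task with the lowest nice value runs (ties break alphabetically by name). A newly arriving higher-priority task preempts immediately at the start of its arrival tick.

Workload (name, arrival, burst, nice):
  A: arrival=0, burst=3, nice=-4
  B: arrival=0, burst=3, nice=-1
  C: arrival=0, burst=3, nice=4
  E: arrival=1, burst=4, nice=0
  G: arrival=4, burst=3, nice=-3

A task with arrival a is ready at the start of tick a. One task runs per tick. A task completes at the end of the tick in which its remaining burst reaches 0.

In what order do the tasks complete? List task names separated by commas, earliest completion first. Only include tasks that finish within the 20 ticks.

completion order = A, G, B, E, C

t=0: ready={A,B,C} → run A
t=1: ready={A,B,C,E} → run A
t=2: ready={A,B,C,E} → run A
t=3: ready={B,C,E} → run B
t=4: ready={B,C,E,G} → run G
t=5: ready={B,C,E,G} → run G
t=6: ready={B,C,E,G} → run G
t=7: ready={B,C,E} → run B
t=8: ready={B,C,E} → run B
t=9: ready={C,E} → run E
t=10: ready={C,E} → run E
t=11: ready={C,E} → run E
t=12: ready={C,E} → run E
t=13: ready={C} → run C
t=14: ready={C} → run C
t=15: ready={C} → run C
t=16: (idle)
t=17: (idle)
t=18: (idle)
t=19: (idle)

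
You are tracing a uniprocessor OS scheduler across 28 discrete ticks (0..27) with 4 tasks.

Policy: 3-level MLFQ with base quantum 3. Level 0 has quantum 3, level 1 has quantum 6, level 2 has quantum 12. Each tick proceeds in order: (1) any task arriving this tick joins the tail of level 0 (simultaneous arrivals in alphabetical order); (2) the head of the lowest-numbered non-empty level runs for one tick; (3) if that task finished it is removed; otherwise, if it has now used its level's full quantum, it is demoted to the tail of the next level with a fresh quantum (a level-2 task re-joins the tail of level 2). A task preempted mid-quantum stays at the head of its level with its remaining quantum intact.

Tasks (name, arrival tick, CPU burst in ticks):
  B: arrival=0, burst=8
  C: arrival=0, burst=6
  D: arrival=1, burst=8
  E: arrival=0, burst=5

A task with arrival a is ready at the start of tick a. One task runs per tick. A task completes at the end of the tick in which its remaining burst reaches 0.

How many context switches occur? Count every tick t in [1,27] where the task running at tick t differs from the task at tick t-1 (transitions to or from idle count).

context switches = 8

t=0: L0/L1/L2 = BCE/-/- → run B
t=1: L0/L1/L2 = BCED/-/- → run B
t=2: L0/L1/L2 = BCED/-/- → run B
t=3: L0/L1/L2 = CED/B/- → run C
t=4: L0/L1/L2 = CED/B/- → run C
t=5: L0/L1/L2 = CED/B/- → run C
t=6: L0/L1/L2 = ED/BC/- → run E
t=7: L0/L1/L2 = ED/BC/- → run E
t=8: L0/L1/L2 = ED/BC/- → run E
t=9: L0/L1/L2 = D/BCE/- → run D
t=10: L0/L1/L2 = D/BCE/- → run D
t=11: L0/L1/L2 = D/BCE/- → run D
t=12: L0/L1/L2 = -/BCED/- → run B
t=13: L0/L1/L2 = -/BCED/- → run B
t=14: L0/L1/L2 = -/BCED/- → run B
t=15: L0/L1/L2 = -/BCED/- → run B
t=16: L0/L1/L2 = -/BCED/- → run B
t=17: L0/L1/L2 = -/CED/- → run C
t=18: L0/L1/L2 = -/CED/- → run C
t=19: L0/L1/L2 = -/CED/- → run C
t=20: L0/L1/L2 = -/ED/- → run E
t=21: L0/L1/L2 = -/ED/- → run E
t=22: L0/L1/L2 = -/D/- → run D
t=23: L0/L1/L2 = -/D/- → run D
t=24: L0/L1/L2 = -/D/- → run D
t=25: L0/L1/L2 = -/D/- → run D
t=26: L0/L1/L2 = -/D/- → run D
t=27: (idle)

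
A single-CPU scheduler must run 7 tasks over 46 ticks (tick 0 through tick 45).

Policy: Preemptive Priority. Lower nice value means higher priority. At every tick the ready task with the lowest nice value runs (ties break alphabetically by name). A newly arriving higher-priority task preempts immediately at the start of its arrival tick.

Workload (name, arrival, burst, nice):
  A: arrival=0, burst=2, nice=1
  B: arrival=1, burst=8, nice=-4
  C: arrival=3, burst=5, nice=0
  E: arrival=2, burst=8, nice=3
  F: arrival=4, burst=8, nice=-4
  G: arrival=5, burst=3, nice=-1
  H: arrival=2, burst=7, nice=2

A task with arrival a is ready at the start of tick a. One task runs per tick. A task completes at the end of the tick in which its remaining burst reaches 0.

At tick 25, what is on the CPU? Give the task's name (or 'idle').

t=0: ready={A} → run A
t=1: ready={A,B} → run B
t=2: ready={A,B,E,H} → run B
t=3: ready={A,B,C,E,H} → run B
t=4: ready={A,B,C,E,F,H} → run B
t=5: ready={A,B,C,E,F,G,H} → run B
t=6: ready={A,B,C,E,F,G,H} → run B
t=7: ready={A,B,C,E,F,G,H} → run B
t=8: ready={A,B,C,E,F,G,H} → run B
t=9: ready={A,C,E,F,G,H} → run F
t=10: ready={A,C,E,F,G,H} → run F
t=11: ready={A,C,E,F,G,H} → run F
t=12: ready={A,C,E,F,G,H} → run F
t=13: ready={A,C,E,F,G,H} → run F
t=14: ready={A,C,E,F,G,H} → run F
t=15: ready={A,C,E,F,G,H} → run F
t=16: ready={A,C,E,F,G,H} → run F
t=17: ready={A,C,E,G,H} → run G
t=18: ready={A,C,E,G,H} → run G
t=19: ready={A,C,E,G,H} → run G
t=20: ready={A,C,E,H} → run C
t=21: ready={A,C,E,H} → run C
t=22: ready={A,C,E,H} → run C
t=23: ready={A,C,E,H} → run C
t=24: ready={A,C,E,H} → run C
t=25: ready={A,E,H} → run A
t=26: ready={E,H} → run H
t=27: ready={E,H} → run H
t=28: ready={E,H} → run H
t=29: ready={E,H} → run H
t=30: ready={E,H} → run H
t=31: ready={E,H} → run H
t=32: ready={E,H} → run H
t=33: ready={E} → run E
t=34: ready={E} → run E
t=35: ready={E} → run E
t=36: ready={E} → run E
t=37: ready={E} → run E
t=38: ready={E} → run E
t=39: ready={E} → run E
t=40: ready={E} → run E
t=41: (idle)
t=42: (idle)
t=43: (idle)
t=44: (idle)
t=45: (idle)

running at tick 25 = A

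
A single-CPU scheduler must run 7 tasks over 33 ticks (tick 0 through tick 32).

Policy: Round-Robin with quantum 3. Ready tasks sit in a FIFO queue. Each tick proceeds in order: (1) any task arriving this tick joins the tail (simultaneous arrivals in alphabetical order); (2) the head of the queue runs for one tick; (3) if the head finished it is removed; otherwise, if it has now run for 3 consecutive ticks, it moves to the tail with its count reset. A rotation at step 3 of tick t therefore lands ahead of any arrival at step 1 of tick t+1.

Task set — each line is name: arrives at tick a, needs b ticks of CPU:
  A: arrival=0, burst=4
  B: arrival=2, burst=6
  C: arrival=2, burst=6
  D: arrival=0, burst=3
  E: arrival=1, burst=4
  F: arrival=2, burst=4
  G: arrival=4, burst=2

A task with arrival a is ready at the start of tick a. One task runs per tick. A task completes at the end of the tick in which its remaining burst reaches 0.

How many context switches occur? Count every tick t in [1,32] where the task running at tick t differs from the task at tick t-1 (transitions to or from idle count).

context switches = 12

t=0: queue=[A,D] q_used=0 → run A
t=1: queue=[A,D,E] q_used=1 → run A
t=2: queue=[A,D,E,B,C,F] q_used=2 → run A
t=3: queue=[D,E,B,C,F,A] q_used=0 → run D
t=4: queue=[D,E,B,C,F,A,G] q_used=1 → run D
t=5: queue=[D,E,B,C,F,A,G] q_used=2 → run D
t=6: queue=[E,B,C,F,A,G] q_used=0 → run E
t=7: queue=[E,B,C,F,A,G] q_used=1 → run E
t=8: queue=[E,B,C,F,A,G] q_used=2 → run E
t=9: queue=[B,C,F,A,G,E] q_used=0 → run B
t=10: queue=[B,C,F,A,G,E] q_used=1 → run B
t=11: queue=[B,C,F,A,G,E] q_used=2 → run B
t=12: queue=[C,F,A,G,E,B] q_used=0 → run C
t=13: queue=[C,F,A,G,E,B] q_used=1 → run C
t=14: queue=[C,F,A,G,E,B] q_used=2 → run C
t=15: queue=[F,A,G,E,B,C] q_used=0 → run F
t=16: queue=[F,A,G,E,B,C] q_used=1 → run F
t=17: queue=[F,A,G,E,B,C] q_used=2 → run F
t=18: queue=[A,G,E,B,C,F] q_used=0 → run A
t=19: queue=[G,E,B,C,F] q_used=0 → run G
t=20: queue=[G,E,B,C,F] q_used=1 → run G
t=21: queue=[E,B,C,F] q_used=0 → run E
t=22: queue=[B,C,F] q_used=0 → run B
t=23: queue=[B,C,F] q_used=1 → run B
t=24: queue=[B,C,F] q_used=2 → run B
t=25: queue=[C,F] q_used=0 → run C
t=26: queue=[C,F] q_used=1 → run C
t=27: queue=[C,F] q_used=2 → run C
t=28: queue=[F] q_used=0 → run F
t=29: (idle)
t=30: (idle)
t=31: (idle)
t=32: (idle)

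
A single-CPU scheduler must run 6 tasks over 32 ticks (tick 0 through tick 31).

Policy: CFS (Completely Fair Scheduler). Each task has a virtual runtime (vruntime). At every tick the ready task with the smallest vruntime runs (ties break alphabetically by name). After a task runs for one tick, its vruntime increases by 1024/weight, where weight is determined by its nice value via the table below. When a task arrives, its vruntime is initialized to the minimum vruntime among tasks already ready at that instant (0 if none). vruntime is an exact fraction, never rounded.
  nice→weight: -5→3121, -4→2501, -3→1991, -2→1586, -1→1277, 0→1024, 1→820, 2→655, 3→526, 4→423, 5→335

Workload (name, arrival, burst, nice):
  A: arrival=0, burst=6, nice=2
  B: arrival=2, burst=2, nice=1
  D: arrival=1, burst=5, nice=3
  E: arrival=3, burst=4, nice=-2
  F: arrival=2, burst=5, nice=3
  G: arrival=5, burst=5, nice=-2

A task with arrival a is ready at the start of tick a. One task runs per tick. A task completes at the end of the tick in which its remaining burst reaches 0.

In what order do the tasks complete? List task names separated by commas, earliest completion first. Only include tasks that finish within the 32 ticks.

t=0: vr[A=0] → run A
t=1: vr[A=1024/655 D=1024/655] → run A
t=2: vr[A=2048/655 B=1024/655 D=1024/655 F=1024/655] → run B
t=3: vr[A=2048/655 B=15104/5371 D=1024/655 E=1024/655 F=1024/655] → run D
t=4: vr[A=2048/655 B=15104/5371 D=604672/172265 E=1024/655 F=1024/655] → run E
t=5: vr[A=2048/655 B=15104/5371 D=604672/172265 E=1147392/519415 F=1024/655 G=1024/655] → run F
t=6: vr[A=2048/655 B=15104/5371 D=604672/172265 E=1147392/519415 F=604672/172265 G=1024/655] → run G
t=7: vr[A=2048/655 B=15104/5371 D=604672/172265 E=1147392/519415 F=604672/172265 G=1147392/519415] → run E
t=8: vr[A=2048/655 B=15104/5371 D=604672/172265 E=1482752/519415 F=604672/172265 G=1147392/519415] → run G
t=9: vr[A=2048/655 B=15104/5371 D=604672/172265 E=1482752/519415 F=604672/172265 G=1482752/519415] → run B
t=10: vr[A=2048/655 D=604672/172265 E=1482752/519415 F=604672/172265 G=1482752/519415] → run E
t=11: vr[A=2048/655 D=604672/172265 E=1818112/519415 F=604672/172265 G=1482752/519415] → run G
t=12: vr[A=2048/655 D=604672/172265 E=1818112/519415 F=604672/172265 G=1818112/519415] → run A
t=13: vr[A=3072/655 D=604672/172265 E=1818112/519415 F=604672/172265 G=1818112/519415] → run E
t=14: vr[A=3072/655 D=604672/172265 F=604672/172265 G=1818112/519415] → run G
t=15: vr[A=3072/655 D=604672/172265 F=604672/172265 G=2153472/519415] → run D
t=16: vr[A=3072/655 D=940032/172265 F=604672/172265 G=2153472/519415] → run F
t=17: vr[A=3072/655 D=940032/172265 F=940032/172265 G=2153472/519415] → run G
t=18: vr[A=3072/655 D=940032/172265 F=940032/172265] → run A
t=19: vr[A=4096/655 D=940032/172265 F=940032/172265] → run D
t=20: vr[A=4096/655 D=1275392/172265 F=940032/172265] → run F
t=21: vr[A=4096/655 D=1275392/172265 F=1275392/172265] → run A
t=22: vr[A=1024/131 D=1275392/172265 F=1275392/172265] → run D
t=23: vr[A=1024/131 D=1610752/172265 F=1275392/172265] → run F
t=24: vr[A=1024/131 D=1610752/172265 F=1610752/172265] → run A
t=25: vr[D=1610752/172265 F=1610752/172265] → run D
t=26: vr[F=1610752/172265] → run F
t=27: (idle)
t=28: (idle)
t=29: (idle)
t=30: (idle)
t=31: (idle)

completion order = B, E, G, A, D, F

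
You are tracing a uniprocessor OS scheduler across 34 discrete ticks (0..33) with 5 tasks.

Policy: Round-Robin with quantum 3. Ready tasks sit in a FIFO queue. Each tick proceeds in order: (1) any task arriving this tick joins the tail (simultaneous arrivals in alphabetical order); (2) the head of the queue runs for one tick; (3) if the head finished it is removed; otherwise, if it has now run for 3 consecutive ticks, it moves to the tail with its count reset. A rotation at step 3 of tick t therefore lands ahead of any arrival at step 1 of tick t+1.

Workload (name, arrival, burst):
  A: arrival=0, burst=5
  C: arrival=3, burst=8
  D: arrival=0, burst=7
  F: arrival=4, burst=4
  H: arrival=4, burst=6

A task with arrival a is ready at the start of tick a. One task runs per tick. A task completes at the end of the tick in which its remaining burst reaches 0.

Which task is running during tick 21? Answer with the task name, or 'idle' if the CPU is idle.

t=0: queue=[A,D] q_used=0 → run A
t=1: queue=[A,D] q_used=1 → run A
t=2: queue=[A,D] q_used=2 → run A
t=3: queue=[D,A,C] q_used=0 → run D
t=4: queue=[D,A,C,F,H] q_used=1 → run D
t=5: queue=[D,A,C,F,H] q_used=2 → run D
t=6: queue=[A,C,F,H,D] q_used=0 → run A
t=7: queue=[A,C,F,H,D] q_used=1 → run A
t=8: queue=[C,F,H,D] q_used=0 → run C
t=9: queue=[C,F,H,D] q_used=1 → run C
t=10: queue=[C,F,H,D] q_used=2 → run C
t=11: queue=[F,H,D,C] q_used=0 → run F
t=12: queue=[F,H,D,C] q_used=1 → run F
t=13: queue=[F,H,D,C] q_used=2 → run F
t=14: queue=[H,D,C,F] q_used=0 → run H
t=15: queue=[H,D,C,F] q_used=1 → run H
t=16: queue=[H,D,C,F] q_used=2 → run H
t=17: queue=[D,C,F,H] q_used=0 → run D
t=18: queue=[D,C,F,H] q_used=1 → run D
t=19: queue=[D,C,F,H] q_used=2 → run D
t=20: queue=[C,F,H,D] q_used=0 → run C
t=21: queue=[C,F,H,D] q_used=1 → run C
t=22: queue=[C,F,H,D] q_used=2 → run C
t=23: queue=[F,H,D,C] q_used=0 → run F
t=24: queue=[H,D,C] q_used=0 → run H
t=25: queue=[H,D,C] q_used=1 → run H
t=26: queue=[H,D,C] q_used=2 → run H
t=27: queue=[D,C] q_used=0 → run D
t=28: queue=[C] q_used=0 → run C
t=29: queue=[C] q_used=1 → run C
t=30: (idle)
t=31: (idle)
t=32: (idle)
t=33: (idle)

running at tick 21 = C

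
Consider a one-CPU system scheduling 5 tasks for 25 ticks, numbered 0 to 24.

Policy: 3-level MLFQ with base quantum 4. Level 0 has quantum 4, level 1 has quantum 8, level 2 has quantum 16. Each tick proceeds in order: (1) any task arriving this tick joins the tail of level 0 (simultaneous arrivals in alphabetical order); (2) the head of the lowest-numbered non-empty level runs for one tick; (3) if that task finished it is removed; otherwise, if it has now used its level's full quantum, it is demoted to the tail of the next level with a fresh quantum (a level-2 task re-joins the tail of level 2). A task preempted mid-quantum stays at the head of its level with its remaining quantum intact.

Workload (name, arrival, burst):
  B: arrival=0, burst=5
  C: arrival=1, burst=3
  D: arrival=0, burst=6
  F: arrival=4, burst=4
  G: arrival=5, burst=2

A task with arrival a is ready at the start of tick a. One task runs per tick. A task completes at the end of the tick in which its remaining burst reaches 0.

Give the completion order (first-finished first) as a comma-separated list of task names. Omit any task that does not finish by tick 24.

completion order = C, F, G, B, D

t=0: L0/L1/L2 = BD/-/- → run B
t=1: L0/L1/L2 = BDC/-/- → run B
t=2: L0/L1/L2 = BDC/-/- → run B
t=3: L0/L1/L2 = BDC/-/- → run B
t=4: L0/L1/L2 = DCF/B/- → run D
t=5: L0/L1/L2 = DCFG/B/- → run D
t=6: L0/L1/L2 = DCFG/B/- → run D
t=7: L0/L1/L2 = DCFG/B/- → run D
t=8: L0/L1/L2 = CFG/BD/- → run C
t=9: L0/L1/L2 = CFG/BD/- → run C
t=10: L0/L1/L2 = CFG/BD/- → run C
t=11: L0/L1/L2 = FG/BD/- → run F
t=12: L0/L1/L2 = FG/BD/- → run F
t=13: L0/L1/L2 = FG/BD/- → run F
t=14: L0/L1/L2 = FG/BD/- → run F
t=15: L0/L1/L2 = G/BD/- → run G
t=16: L0/L1/L2 = G/BD/- → run G
t=17: L0/L1/L2 = -/BD/- → run B
t=18: L0/L1/L2 = -/D/- → run D
t=19: L0/L1/L2 = -/D/- → run D
t=20: (idle)
t=21: (idle)
t=22: (idle)
t=23: (idle)
t=24: (idle)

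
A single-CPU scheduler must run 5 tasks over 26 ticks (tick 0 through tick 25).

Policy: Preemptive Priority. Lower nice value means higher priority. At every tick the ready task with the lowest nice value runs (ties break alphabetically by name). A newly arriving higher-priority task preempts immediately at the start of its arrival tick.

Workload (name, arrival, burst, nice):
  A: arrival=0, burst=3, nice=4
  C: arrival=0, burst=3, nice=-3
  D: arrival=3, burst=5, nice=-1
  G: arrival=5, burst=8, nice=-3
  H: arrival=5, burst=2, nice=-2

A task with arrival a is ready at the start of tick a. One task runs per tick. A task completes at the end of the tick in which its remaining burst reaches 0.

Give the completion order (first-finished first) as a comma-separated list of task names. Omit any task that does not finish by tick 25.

t=0: ready={A,C} → run C
t=1: ready={A,C} → run C
t=2: ready={A,C} → run C
t=3: ready={A,D} → run D
t=4: ready={A,D} → run D
t=5: ready={A,D,G,H} → run G
t=6: ready={A,D,G,H} → run G
t=7: ready={A,D,G,H} → run G
t=8: ready={A,D,G,H} → run G
t=9: ready={A,D,G,H} → run G
t=10: ready={A,D,G,H} → run G
t=11: ready={A,D,G,H} → run G
t=12: ready={A,D,G,H} → run G
t=13: ready={A,D,H} → run H
t=14: ready={A,D,H} → run H
t=15: ready={A,D} → run D
t=16: ready={A,D} → run D
t=17: ready={A,D} → run D
t=18: ready={A} → run A
t=19: ready={A} → run A
t=20: ready={A} → run A
t=21: (idle)
t=22: (idle)
t=23: (idle)
t=24: (idle)
t=25: (idle)

completion order = C, G, H, D, A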